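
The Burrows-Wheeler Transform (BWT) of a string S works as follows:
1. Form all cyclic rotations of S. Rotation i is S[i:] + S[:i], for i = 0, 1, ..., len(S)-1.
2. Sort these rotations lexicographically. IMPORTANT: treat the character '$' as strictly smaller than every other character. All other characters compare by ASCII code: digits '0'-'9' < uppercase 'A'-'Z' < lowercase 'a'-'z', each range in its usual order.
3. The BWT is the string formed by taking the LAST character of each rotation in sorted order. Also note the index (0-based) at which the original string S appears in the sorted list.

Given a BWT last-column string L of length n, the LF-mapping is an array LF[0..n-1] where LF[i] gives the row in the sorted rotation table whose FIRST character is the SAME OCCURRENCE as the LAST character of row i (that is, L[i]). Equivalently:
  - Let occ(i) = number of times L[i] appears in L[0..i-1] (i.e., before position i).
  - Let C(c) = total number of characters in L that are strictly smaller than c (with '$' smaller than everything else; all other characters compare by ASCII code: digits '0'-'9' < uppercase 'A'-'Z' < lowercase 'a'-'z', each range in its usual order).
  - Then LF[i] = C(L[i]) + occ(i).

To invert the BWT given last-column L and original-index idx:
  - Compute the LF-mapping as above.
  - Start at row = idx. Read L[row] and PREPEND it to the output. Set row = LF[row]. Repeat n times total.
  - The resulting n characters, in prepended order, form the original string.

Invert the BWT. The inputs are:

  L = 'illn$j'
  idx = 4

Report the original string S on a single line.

Answer: ljnli$

Derivation:
LF mapping: 1 3 4 5 0 2
Walk LF starting at row 4, prepending L[row]:
  step 1: row=4, L[4]='$', prepend. Next row=LF[4]=0
  step 2: row=0, L[0]='i', prepend. Next row=LF[0]=1
  step 3: row=1, L[1]='l', prepend. Next row=LF[1]=3
  step 4: row=3, L[3]='n', prepend. Next row=LF[3]=5
  step 5: row=5, L[5]='j', prepend. Next row=LF[5]=2
  step 6: row=2, L[2]='l', prepend. Next row=LF[2]=4
Reversed output: ljnli$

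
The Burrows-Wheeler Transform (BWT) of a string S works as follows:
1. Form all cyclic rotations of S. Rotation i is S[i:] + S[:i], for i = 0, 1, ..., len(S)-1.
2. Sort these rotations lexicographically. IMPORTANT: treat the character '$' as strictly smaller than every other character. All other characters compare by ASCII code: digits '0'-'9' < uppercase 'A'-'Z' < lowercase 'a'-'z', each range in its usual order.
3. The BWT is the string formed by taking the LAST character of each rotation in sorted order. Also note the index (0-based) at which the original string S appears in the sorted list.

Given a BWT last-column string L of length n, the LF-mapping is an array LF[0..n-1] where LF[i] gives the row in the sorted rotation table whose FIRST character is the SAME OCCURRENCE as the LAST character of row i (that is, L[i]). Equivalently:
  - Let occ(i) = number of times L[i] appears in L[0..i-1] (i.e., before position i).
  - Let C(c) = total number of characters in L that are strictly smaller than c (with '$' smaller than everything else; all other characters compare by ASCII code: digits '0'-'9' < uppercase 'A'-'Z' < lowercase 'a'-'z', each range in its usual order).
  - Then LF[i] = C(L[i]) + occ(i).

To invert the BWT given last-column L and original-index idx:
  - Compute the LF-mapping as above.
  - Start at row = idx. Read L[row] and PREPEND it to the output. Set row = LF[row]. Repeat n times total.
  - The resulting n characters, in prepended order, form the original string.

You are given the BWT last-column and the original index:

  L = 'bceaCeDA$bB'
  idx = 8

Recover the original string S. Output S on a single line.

Answer: cAbeBeaCDb$

Derivation:
LF mapping: 6 8 9 5 3 10 4 1 0 7 2
Walk LF starting at row 8, prepending L[row]:
  step 1: row=8, L[8]='$', prepend. Next row=LF[8]=0
  step 2: row=0, L[0]='b', prepend. Next row=LF[0]=6
  step 3: row=6, L[6]='D', prepend. Next row=LF[6]=4
  step 4: row=4, L[4]='C', prepend. Next row=LF[4]=3
  step 5: row=3, L[3]='a', prepend. Next row=LF[3]=5
  step 6: row=5, L[5]='e', prepend. Next row=LF[5]=10
  step 7: row=10, L[10]='B', prepend. Next row=LF[10]=2
  step 8: row=2, L[2]='e', prepend. Next row=LF[2]=9
  step 9: row=9, L[9]='b', prepend. Next row=LF[9]=7
  step 10: row=7, L[7]='A', prepend. Next row=LF[7]=1
  step 11: row=1, L[1]='c', prepend. Next row=LF[1]=8
Reversed output: cAbeBeaCDb$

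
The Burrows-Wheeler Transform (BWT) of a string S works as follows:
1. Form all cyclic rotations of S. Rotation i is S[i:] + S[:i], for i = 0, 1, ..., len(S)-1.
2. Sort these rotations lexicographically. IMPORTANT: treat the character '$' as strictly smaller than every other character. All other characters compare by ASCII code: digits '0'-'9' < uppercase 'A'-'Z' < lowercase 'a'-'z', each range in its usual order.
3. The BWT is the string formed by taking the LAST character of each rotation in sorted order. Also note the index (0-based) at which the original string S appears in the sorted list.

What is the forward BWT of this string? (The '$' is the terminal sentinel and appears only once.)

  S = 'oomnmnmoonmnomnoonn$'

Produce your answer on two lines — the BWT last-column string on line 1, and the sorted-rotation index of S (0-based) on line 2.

All 20 rotations (rotation i = S[i:]+S[:i]):
  rot[0] = oomnmnmoonmnomnoonn$
  rot[1] = omnmnmoonmnomnoonn$o
  rot[2] = mnmnmoonmnomnoonn$oo
  rot[3] = nmnmoonmnomnoonn$oom
  rot[4] = mnmoonmnomnoonn$oomn
  rot[5] = nmoonmnomnoonn$oomnm
  rot[6] = moonmnomnoonn$oomnmn
  rot[7] = oonmnomnoonn$oomnmnm
  rot[8] = onmnomnoonn$oomnmnmo
  rot[9] = nmnomnoonn$oomnmnmoo
  rot[10] = mnomnoonn$oomnmnmoon
  rot[11] = nomnoonn$oomnmnmoonm
  rot[12] = omnoonn$oomnmnmoonmn
  rot[13] = mnoonn$oomnmnmoonmno
  rot[14] = noonn$oomnmnmoonmnom
  rot[15] = oonn$oomnmnmoonmnomn
  rot[16] = onn$oomnmnmoonmnomno
  rot[17] = nn$oomnmnmoonmnomnoo
  rot[18] = n$oomnmnmoonmnomnoon
  rot[19] = $oomnmnmoonmnomnoonn
Sorted (with $ < everything):
  sorted[0] = $oomnmnmoonmnomnoonn  (last char: 'n')
  sorted[1] = mnmnmoonmnomnoonn$oo  (last char: 'o')
  sorted[2] = mnmoonmnomnoonn$oomn  (last char: 'n')
  sorted[3] = mnomnoonn$oomnmnmoon  (last char: 'n')
  sorted[4] = mnoonn$oomnmnmoonmno  (last char: 'o')
  sorted[5] = moonmnomnoonn$oomnmn  (last char: 'n')
  sorted[6] = n$oomnmnmoonmnomnoon  (last char: 'n')
  sorted[7] = nmnmoonmnomnoonn$oom  (last char: 'm')
  sorted[8] = nmnomnoonn$oomnmnmoo  (last char: 'o')
  sorted[9] = nmoonmnomnoonn$oomnm  (last char: 'm')
  sorted[10] = nn$oomnmnmoonmnomnoo  (last char: 'o')
  sorted[11] = nomnoonn$oomnmnmoonm  (last char: 'm')
  sorted[12] = noonn$oomnmnmoonmnom  (last char: 'm')
  sorted[13] = omnmnmoonmnomnoonn$o  (last char: 'o')
  sorted[14] = omnoonn$oomnmnmoonmn  (last char: 'n')
  sorted[15] = onmnomnoonn$oomnmnmo  (last char: 'o')
  sorted[16] = onn$oomnmnmoonmnomno  (last char: 'o')
  sorted[17] = oomnmnmoonmnomnoonn$  (last char: '$')
  sorted[18] = oonmnomnoonn$oomnmnm  (last char: 'm')
  sorted[19] = oonn$oomnmnmoonmnomn  (last char: 'n')
Last column: nonnonnmomommonoo$mn
Original string S is at sorted index 17

Answer: nonnonnmomommonoo$mn
17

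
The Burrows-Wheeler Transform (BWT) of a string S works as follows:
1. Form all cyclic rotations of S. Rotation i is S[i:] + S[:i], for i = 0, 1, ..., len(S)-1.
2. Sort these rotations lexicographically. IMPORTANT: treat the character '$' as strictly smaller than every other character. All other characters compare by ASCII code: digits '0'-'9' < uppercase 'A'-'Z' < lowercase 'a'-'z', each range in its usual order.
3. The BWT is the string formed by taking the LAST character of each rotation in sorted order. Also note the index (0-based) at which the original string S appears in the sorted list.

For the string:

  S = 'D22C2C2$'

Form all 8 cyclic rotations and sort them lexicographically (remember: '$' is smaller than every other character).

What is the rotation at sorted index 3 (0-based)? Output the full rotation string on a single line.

Answer: 2C2$D22C

Derivation:
All 8 rotations (rotation i = S[i:]+S[:i]):
  rot[0] = D22C2C2$
  rot[1] = 22C2C2$D
  rot[2] = 2C2C2$D2
  rot[3] = C2C2$D22
  rot[4] = 2C2$D22C
  rot[5] = C2$D22C2
  rot[6] = 2$D22C2C
  rot[7] = $D22C2C2
Sorted (with $ < everything):
  sorted[0] = $D22C2C2
  sorted[1] = 2$D22C2C
  sorted[2] = 22C2C2$D
  sorted[3] = 2C2$D22C
  sorted[4] = 2C2C2$D2
  sorted[5] = C2$D22C2
  sorted[6] = C2C2$D22
  sorted[7] = D22C2C2$
sorted[3] = 2C2$D22C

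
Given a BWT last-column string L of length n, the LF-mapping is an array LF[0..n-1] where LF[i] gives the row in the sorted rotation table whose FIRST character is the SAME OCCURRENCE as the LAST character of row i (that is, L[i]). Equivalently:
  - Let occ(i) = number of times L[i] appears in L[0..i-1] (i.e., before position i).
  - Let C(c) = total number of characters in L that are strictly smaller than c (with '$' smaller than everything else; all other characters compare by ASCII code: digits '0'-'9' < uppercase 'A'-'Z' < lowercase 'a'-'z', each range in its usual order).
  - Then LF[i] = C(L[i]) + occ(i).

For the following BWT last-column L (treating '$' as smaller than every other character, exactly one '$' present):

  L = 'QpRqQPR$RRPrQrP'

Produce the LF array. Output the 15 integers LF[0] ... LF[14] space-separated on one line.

Answer: 4 11 7 12 5 1 8 0 9 10 2 13 6 14 3

Derivation:
Char counts: '$':1, 'P':3, 'Q':3, 'R':4, 'p':1, 'q':1, 'r':2
C (first-col start): C('$')=0, C('P')=1, C('Q')=4, C('R')=7, C('p')=11, C('q')=12, C('r')=13
L[0]='Q': occ=0, LF[0]=C('Q')+0=4+0=4
L[1]='p': occ=0, LF[1]=C('p')+0=11+0=11
L[2]='R': occ=0, LF[2]=C('R')+0=7+0=7
L[3]='q': occ=0, LF[3]=C('q')+0=12+0=12
L[4]='Q': occ=1, LF[4]=C('Q')+1=4+1=5
L[5]='P': occ=0, LF[5]=C('P')+0=1+0=1
L[6]='R': occ=1, LF[6]=C('R')+1=7+1=8
L[7]='$': occ=0, LF[7]=C('$')+0=0+0=0
L[8]='R': occ=2, LF[8]=C('R')+2=7+2=9
L[9]='R': occ=3, LF[9]=C('R')+3=7+3=10
L[10]='P': occ=1, LF[10]=C('P')+1=1+1=2
L[11]='r': occ=0, LF[11]=C('r')+0=13+0=13
L[12]='Q': occ=2, LF[12]=C('Q')+2=4+2=6
L[13]='r': occ=1, LF[13]=C('r')+1=13+1=14
L[14]='P': occ=2, LF[14]=C('P')+2=1+2=3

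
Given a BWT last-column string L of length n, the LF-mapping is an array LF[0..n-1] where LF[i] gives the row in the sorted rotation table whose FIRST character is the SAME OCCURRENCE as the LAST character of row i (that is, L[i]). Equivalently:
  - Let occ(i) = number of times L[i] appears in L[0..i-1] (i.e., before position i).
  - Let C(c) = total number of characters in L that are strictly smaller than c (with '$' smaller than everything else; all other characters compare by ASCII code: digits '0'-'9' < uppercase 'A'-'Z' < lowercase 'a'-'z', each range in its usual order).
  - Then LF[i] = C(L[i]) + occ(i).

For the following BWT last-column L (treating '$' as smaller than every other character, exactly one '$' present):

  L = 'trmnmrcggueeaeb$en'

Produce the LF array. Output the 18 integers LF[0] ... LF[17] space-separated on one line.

Char counts: '$':1, 'a':1, 'b':1, 'c':1, 'e':4, 'g':2, 'm':2, 'n':2, 'r':2, 't':1, 'u':1
C (first-col start): C('$')=0, C('a')=1, C('b')=2, C('c')=3, C('e')=4, C('g')=8, C('m')=10, C('n')=12, C('r')=14, C('t')=16, C('u')=17
L[0]='t': occ=0, LF[0]=C('t')+0=16+0=16
L[1]='r': occ=0, LF[1]=C('r')+0=14+0=14
L[2]='m': occ=0, LF[2]=C('m')+0=10+0=10
L[3]='n': occ=0, LF[3]=C('n')+0=12+0=12
L[4]='m': occ=1, LF[4]=C('m')+1=10+1=11
L[5]='r': occ=1, LF[5]=C('r')+1=14+1=15
L[6]='c': occ=0, LF[6]=C('c')+0=3+0=3
L[7]='g': occ=0, LF[7]=C('g')+0=8+0=8
L[8]='g': occ=1, LF[8]=C('g')+1=8+1=9
L[9]='u': occ=0, LF[9]=C('u')+0=17+0=17
L[10]='e': occ=0, LF[10]=C('e')+0=4+0=4
L[11]='e': occ=1, LF[11]=C('e')+1=4+1=5
L[12]='a': occ=0, LF[12]=C('a')+0=1+0=1
L[13]='e': occ=2, LF[13]=C('e')+2=4+2=6
L[14]='b': occ=0, LF[14]=C('b')+0=2+0=2
L[15]='$': occ=0, LF[15]=C('$')+0=0+0=0
L[16]='e': occ=3, LF[16]=C('e')+3=4+3=7
L[17]='n': occ=1, LF[17]=C('n')+1=12+1=13

Answer: 16 14 10 12 11 15 3 8 9 17 4 5 1 6 2 0 7 13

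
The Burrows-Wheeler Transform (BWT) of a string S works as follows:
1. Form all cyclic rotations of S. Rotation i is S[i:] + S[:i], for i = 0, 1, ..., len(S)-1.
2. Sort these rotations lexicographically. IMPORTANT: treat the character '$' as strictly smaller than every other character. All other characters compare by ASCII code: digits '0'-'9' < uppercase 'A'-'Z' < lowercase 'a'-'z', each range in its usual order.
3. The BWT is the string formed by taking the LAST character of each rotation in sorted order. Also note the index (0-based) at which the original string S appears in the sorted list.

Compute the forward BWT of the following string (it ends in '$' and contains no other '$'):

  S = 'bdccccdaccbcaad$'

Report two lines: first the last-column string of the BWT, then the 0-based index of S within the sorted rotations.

All 16 rotations (rotation i = S[i:]+S[:i]):
  rot[0] = bdccccdaccbcaad$
  rot[1] = dccccdaccbcaad$b
  rot[2] = ccccdaccbcaad$bd
  rot[3] = cccdaccbcaad$bdc
  rot[4] = ccdaccbcaad$bdcc
  rot[5] = cdaccbcaad$bdccc
  rot[6] = daccbcaad$bdcccc
  rot[7] = accbcaad$bdccccd
  rot[8] = ccbcaad$bdccccda
  rot[9] = cbcaad$bdccccdac
  rot[10] = bcaad$bdccccdacc
  rot[11] = caad$bdccccdaccb
  rot[12] = aad$bdccccdaccbc
  rot[13] = ad$bdccccdaccbca
  rot[14] = d$bdccccdaccbcaa
  rot[15] = $bdccccdaccbcaad
Sorted (with $ < everything):
  sorted[0] = $bdccccdaccbcaad  (last char: 'd')
  sorted[1] = aad$bdccccdaccbc  (last char: 'c')
  sorted[2] = accbcaad$bdccccd  (last char: 'd')
  sorted[3] = ad$bdccccdaccbca  (last char: 'a')
  sorted[4] = bcaad$bdccccdacc  (last char: 'c')
  sorted[5] = bdccccdaccbcaad$  (last char: '$')
  sorted[6] = caad$bdccccdaccb  (last char: 'b')
  sorted[7] = cbcaad$bdccccdac  (last char: 'c')
  sorted[8] = ccbcaad$bdccccda  (last char: 'a')
  sorted[9] = ccccdaccbcaad$bd  (last char: 'd')
  sorted[10] = cccdaccbcaad$bdc  (last char: 'c')
  sorted[11] = ccdaccbcaad$bdcc  (last char: 'c')
  sorted[12] = cdaccbcaad$bdccc  (last char: 'c')
  sorted[13] = d$bdccccdaccbcaa  (last char: 'a')
  sorted[14] = daccbcaad$bdcccc  (last char: 'c')
  sorted[15] = dccccdaccbcaad$b  (last char: 'b')
Last column: dcdac$bcadcccacb
Original string S is at sorted index 5

Answer: dcdac$bcadcccacb
5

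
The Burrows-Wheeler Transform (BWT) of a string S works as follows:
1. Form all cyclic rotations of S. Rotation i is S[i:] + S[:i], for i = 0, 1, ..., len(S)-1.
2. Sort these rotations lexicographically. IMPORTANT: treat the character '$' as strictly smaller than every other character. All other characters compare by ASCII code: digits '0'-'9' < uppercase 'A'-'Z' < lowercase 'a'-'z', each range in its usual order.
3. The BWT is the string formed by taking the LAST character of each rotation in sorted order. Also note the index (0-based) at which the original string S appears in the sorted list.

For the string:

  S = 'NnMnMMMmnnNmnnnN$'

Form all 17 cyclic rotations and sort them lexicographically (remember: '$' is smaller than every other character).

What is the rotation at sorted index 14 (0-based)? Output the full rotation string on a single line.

All 17 rotations (rotation i = S[i:]+S[:i]):
  rot[0] = NnMnMMMmnnNmnnnN$
  rot[1] = nMnMMMmnnNmnnnN$N
  rot[2] = MnMMMmnnNmnnnN$Nn
  rot[3] = nMMMmnnNmnnnN$NnM
  rot[4] = MMMmnnNmnnnN$NnMn
  rot[5] = MMmnnNmnnnN$NnMnM
  rot[6] = MmnnNmnnnN$NnMnMM
  rot[7] = mnnNmnnnN$NnMnMMM
  rot[8] = nnNmnnnN$NnMnMMMm
  rot[9] = nNmnnnN$NnMnMMMmn
  rot[10] = NmnnnN$NnMnMMMmnn
  rot[11] = mnnnN$NnMnMMMmnnN
  rot[12] = nnnN$NnMnMMMmnnNm
  rot[13] = nnN$NnMnMMMmnnNmn
  rot[14] = nN$NnMnMMMmnnNmnn
  rot[15] = N$NnMnMMMmnnNmnnn
  rot[16] = $NnMnMMMmnnNmnnnN
Sorted (with $ < everything):
  sorted[0] = $NnMnMMMmnnNmnnnN
  sorted[1] = MMMmnnNmnnnN$NnMn
  sorted[2] = MMmnnNmnnnN$NnMnM
  sorted[3] = MmnnNmnnnN$NnMnMM
  sorted[4] = MnMMMmnnNmnnnN$Nn
  sorted[5] = N$NnMnMMMmnnNmnnn
  sorted[6] = NmnnnN$NnMnMMMmnn
  sorted[7] = NnMnMMMmnnNmnnnN$
  sorted[8] = mnnNmnnnN$NnMnMMM
  sorted[9] = mnnnN$NnMnMMMmnnN
  sorted[10] = nMMMmnnNmnnnN$NnM
  sorted[11] = nMnMMMmnnNmnnnN$N
  sorted[12] = nN$NnMnMMMmnnNmnn
  sorted[13] = nNmnnnN$NnMnMMMmn
  sorted[14] = nnN$NnMnMMMmnnNmn
  sorted[15] = nnNmnnnN$NnMnMMMm
  sorted[16] = nnnN$NnMnMMMmnnNm
sorted[14] = nnN$NnMnMMMmnnNmn

Answer: nnN$NnMnMMMmnnNmn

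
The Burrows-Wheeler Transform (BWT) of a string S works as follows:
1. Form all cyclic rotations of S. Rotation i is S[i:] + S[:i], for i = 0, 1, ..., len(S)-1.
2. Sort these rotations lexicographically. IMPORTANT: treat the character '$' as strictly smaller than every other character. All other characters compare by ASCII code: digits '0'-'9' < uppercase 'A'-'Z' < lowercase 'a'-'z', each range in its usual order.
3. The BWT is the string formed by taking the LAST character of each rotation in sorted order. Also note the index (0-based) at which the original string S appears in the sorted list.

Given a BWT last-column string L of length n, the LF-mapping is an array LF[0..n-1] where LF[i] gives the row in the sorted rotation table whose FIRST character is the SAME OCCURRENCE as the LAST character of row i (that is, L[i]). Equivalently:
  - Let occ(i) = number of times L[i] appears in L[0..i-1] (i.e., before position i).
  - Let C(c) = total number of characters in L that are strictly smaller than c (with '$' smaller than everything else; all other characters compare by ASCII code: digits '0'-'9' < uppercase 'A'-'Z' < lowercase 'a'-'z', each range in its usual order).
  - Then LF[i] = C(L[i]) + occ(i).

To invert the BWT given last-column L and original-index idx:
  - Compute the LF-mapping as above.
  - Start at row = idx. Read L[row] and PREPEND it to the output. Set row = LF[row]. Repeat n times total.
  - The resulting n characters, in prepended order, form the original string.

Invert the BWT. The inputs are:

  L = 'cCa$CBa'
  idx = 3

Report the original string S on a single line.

Answer: CaCBac$

Derivation:
LF mapping: 6 2 4 0 3 1 5
Walk LF starting at row 3, prepending L[row]:
  step 1: row=3, L[3]='$', prepend. Next row=LF[3]=0
  step 2: row=0, L[0]='c', prepend. Next row=LF[0]=6
  step 3: row=6, L[6]='a', prepend. Next row=LF[6]=5
  step 4: row=5, L[5]='B', prepend. Next row=LF[5]=1
  step 5: row=1, L[1]='C', prepend. Next row=LF[1]=2
  step 6: row=2, L[2]='a', prepend. Next row=LF[2]=4
  step 7: row=4, L[4]='C', prepend. Next row=LF[4]=3
Reversed output: CaCBac$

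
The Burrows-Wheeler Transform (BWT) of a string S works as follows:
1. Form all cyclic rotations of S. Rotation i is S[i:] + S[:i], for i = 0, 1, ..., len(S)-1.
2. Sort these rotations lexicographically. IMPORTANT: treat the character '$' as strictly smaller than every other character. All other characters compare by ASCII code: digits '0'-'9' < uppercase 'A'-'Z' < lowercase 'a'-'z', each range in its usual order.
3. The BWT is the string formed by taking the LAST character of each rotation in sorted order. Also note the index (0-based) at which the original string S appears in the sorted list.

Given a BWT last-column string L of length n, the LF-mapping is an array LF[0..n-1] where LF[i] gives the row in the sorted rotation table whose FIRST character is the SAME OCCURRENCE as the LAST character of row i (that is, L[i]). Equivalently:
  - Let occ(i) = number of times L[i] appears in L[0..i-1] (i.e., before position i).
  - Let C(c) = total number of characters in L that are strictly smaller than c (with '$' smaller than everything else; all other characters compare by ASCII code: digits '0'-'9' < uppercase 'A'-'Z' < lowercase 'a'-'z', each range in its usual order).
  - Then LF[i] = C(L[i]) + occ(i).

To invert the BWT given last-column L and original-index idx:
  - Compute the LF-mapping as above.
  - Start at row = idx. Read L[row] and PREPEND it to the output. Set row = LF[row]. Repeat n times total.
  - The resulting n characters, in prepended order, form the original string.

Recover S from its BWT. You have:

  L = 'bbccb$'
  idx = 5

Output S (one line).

Answer: cbcbb$

Derivation:
LF mapping: 1 2 4 5 3 0
Walk LF starting at row 5, prepending L[row]:
  step 1: row=5, L[5]='$', prepend. Next row=LF[5]=0
  step 2: row=0, L[0]='b', prepend. Next row=LF[0]=1
  step 3: row=1, L[1]='b', prepend. Next row=LF[1]=2
  step 4: row=2, L[2]='c', prepend. Next row=LF[2]=4
  step 5: row=4, L[4]='b', prepend. Next row=LF[4]=3
  step 6: row=3, L[3]='c', prepend. Next row=LF[3]=5
Reversed output: cbcbb$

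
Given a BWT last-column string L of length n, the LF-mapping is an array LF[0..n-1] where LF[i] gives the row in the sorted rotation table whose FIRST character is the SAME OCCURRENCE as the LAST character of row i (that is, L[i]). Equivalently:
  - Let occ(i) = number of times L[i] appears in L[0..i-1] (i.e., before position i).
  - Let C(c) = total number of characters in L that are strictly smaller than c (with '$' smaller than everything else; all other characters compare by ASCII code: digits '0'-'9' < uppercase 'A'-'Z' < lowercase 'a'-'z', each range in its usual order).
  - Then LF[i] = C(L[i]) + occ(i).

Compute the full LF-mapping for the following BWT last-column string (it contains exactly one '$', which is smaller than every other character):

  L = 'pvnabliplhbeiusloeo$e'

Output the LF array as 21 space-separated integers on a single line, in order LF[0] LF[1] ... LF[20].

Answer: 16 20 13 1 2 10 8 17 11 7 3 4 9 19 18 12 14 5 15 0 6

Derivation:
Char counts: '$':1, 'a':1, 'b':2, 'e':3, 'h':1, 'i':2, 'l':3, 'n':1, 'o':2, 'p':2, 's':1, 'u':1, 'v':1
C (first-col start): C('$')=0, C('a')=1, C('b')=2, C('e')=4, C('h')=7, C('i')=8, C('l')=10, C('n')=13, C('o')=14, C('p')=16, C('s')=18, C('u')=19, C('v')=20
L[0]='p': occ=0, LF[0]=C('p')+0=16+0=16
L[1]='v': occ=0, LF[1]=C('v')+0=20+0=20
L[2]='n': occ=0, LF[2]=C('n')+0=13+0=13
L[3]='a': occ=0, LF[3]=C('a')+0=1+0=1
L[4]='b': occ=0, LF[4]=C('b')+0=2+0=2
L[5]='l': occ=0, LF[5]=C('l')+0=10+0=10
L[6]='i': occ=0, LF[6]=C('i')+0=8+0=8
L[7]='p': occ=1, LF[7]=C('p')+1=16+1=17
L[8]='l': occ=1, LF[8]=C('l')+1=10+1=11
L[9]='h': occ=0, LF[9]=C('h')+0=7+0=7
L[10]='b': occ=1, LF[10]=C('b')+1=2+1=3
L[11]='e': occ=0, LF[11]=C('e')+0=4+0=4
L[12]='i': occ=1, LF[12]=C('i')+1=8+1=9
L[13]='u': occ=0, LF[13]=C('u')+0=19+0=19
L[14]='s': occ=0, LF[14]=C('s')+0=18+0=18
L[15]='l': occ=2, LF[15]=C('l')+2=10+2=12
L[16]='o': occ=0, LF[16]=C('o')+0=14+0=14
L[17]='e': occ=1, LF[17]=C('e')+1=4+1=5
L[18]='o': occ=1, LF[18]=C('o')+1=14+1=15
L[19]='$': occ=0, LF[19]=C('$')+0=0+0=0
L[20]='e': occ=2, LF[20]=C('e')+2=4+2=6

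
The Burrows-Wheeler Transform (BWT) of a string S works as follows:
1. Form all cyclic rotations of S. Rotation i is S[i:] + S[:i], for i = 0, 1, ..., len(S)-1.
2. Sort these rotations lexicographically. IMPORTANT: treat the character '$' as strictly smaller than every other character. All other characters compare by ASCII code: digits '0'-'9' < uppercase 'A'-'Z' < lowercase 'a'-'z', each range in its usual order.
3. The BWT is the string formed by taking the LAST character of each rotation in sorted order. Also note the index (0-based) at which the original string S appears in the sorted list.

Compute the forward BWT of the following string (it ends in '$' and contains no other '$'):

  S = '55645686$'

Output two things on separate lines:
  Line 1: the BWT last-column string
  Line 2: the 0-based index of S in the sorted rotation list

All 9 rotations (rotation i = S[i:]+S[:i]):
  rot[0] = 55645686$
  rot[1] = 5645686$5
  rot[2] = 645686$55
  rot[3] = 45686$556
  rot[4] = 5686$5564
  rot[5] = 686$55645
  rot[6] = 86$556456
  rot[7] = 6$5564568
  rot[8] = $55645686
Sorted (with $ < everything):
  sorted[0] = $55645686  (last char: '6')
  sorted[1] = 45686$556  (last char: '6')
  sorted[2] = 55645686$  (last char: '$')
  sorted[3] = 5645686$5  (last char: '5')
  sorted[4] = 5686$5564  (last char: '4')
  sorted[5] = 6$5564568  (last char: '8')
  sorted[6] = 645686$55  (last char: '5')
  sorted[7] = 686$55645  (last char: '5')
  sorted[8] = 86$556456  (last char: '6')
Last column: 66$548556
Original string S is at sorted index 2

Answer: 66$548556
2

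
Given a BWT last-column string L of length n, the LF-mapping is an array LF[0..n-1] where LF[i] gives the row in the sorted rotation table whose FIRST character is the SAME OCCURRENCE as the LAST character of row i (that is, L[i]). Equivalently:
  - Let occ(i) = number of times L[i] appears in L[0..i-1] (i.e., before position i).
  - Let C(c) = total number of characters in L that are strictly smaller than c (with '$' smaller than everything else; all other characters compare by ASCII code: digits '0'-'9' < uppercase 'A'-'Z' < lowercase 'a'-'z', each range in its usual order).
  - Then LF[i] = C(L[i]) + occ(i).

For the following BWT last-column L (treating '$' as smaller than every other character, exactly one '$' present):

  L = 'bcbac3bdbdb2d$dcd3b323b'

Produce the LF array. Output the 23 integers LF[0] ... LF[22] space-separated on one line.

Char counts: '$':1, '2':2, '3':4, 'a':1, 'b':7, 'c':3, 'd':5
C (first-col start): C('$')=0, C('2')=1, C('3')=3, C('a')=7, C('b')=8, C('c')=15, C('d')=18
L[0]='b': occ=0, LF[0]=C('b')+0=8+0=8
L[1]='c': occ=0, LF[1]=C('c')+0=15+0=15
L[2]='b': occ=1, LF[2]=C('b')+1=8+1=9
L[3]='a': occ=0, LF[3]=C('a')+0=7+0=7
L[4]='c': occ=1, LF[4]=C('c')+1=15+1=16
L[5]='3': occ=0, LF[5]=C('3')+0=3+0=3
L[6]='b': occ=2, LF[6]=C('b')+2=8+2=10
L[7]='d': occ=0, LF[7]=C('d')+0=18+0=18
L[8]='b': occ=3, LF[8]=C('b')+3=8+3=11
L[9]='d': occ=1, LF[9]=C('d')+1=18+1=19
L[10]='b': occ=4, LF[10]=C('b')+4=8+4=12
L[11]='2': occ=0, LF[11]=C('2')+0=1+0=1
L[12]='d': occ=2, LF[12]=C('d')+2=18+2=20
L[13]='$': occ=0, LF[13]=C('$')+0=0+0=0
L[14]='d': occ=3, LF[14]=C('d')+3=18+3=21
L[15]='c': occ=2, LF[15]=C('c')+2=15+2=17
L[16]='d': occ=4, LF[16]=C('d')+4=18+4=22
L[17]='3': occ=1, LF[17]=C('3')+1=3+1=4
L[18]='b': occ=5, LF[18]=C('b')+5=8+5=13
L[19]='3': occ=2, LF[19]=C('3')+2=3+2=5
L[20]='2': occ=1, LF[20]=C('2')+1=1+1=2
L[21]='3': occ=3, LF[21]=C('3')+3=3+3=6
L[22]='b': occ=6, LF[22]=C('b')+6=8+6=14

Answer: 8 15 9 7 16 3 10 18 11 19 12 1 20 0 21 17 22 4 13 5 2 6 14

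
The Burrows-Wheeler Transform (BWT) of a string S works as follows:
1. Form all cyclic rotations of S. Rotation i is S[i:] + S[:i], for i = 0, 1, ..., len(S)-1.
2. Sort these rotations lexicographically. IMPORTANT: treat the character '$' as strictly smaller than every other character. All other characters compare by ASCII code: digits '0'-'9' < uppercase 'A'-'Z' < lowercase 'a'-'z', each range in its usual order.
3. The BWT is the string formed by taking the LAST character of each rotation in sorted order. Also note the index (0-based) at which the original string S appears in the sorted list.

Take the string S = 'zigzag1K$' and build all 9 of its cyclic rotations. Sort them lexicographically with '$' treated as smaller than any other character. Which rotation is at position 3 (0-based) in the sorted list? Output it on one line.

Answer: ag1K$zigz

Derivation:
All 9 rotations (rotation i = S[i:]+S[:i]):
  rot[0] = zigzag1K$
  rot[1] = igzag1K$z
  rot[2] = gzag1K$zi
  rot[3] = zag1K$zig
  rot[4] = ag1K$zigz
  rot[5] = g1K$zigza
  rot[6] = 1K$zigzag
  rot[7] = K$zigzag1
  rot[8] = $zigzag1K
Sorted (with $ < everything):
  sorted[0] = $zigzag1K
  sorted[1] = 1K$zigzag
  sorted[2] = K$zigzag1
  sorted[3] = ag1K$zigz
  sorted[4] = g1K$zigza
  sorted[5] = gzag1K$zi
  sorted[6] = igzag1K$z
  sorted[7] = zag1K$zig
  sorted[8] = zigzag1K$
sorted[3] = ag1K$zigz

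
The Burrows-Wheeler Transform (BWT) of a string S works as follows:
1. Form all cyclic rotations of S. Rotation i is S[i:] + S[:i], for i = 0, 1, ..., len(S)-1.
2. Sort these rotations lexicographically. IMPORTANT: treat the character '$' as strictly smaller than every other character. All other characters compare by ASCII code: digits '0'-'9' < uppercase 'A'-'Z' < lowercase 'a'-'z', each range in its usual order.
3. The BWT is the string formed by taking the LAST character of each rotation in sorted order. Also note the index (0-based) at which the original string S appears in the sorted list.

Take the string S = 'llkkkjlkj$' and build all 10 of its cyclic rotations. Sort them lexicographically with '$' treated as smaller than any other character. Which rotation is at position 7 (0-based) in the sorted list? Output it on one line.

Answer: lkj$llkkkj

Derivation:
All 10 rotations (rotation i = S[i:]+S[:i]):
  rot[0] = llkkkjlkj$
  rot[1] = lkkkjlkj$l
  rot[2] = kkkjlkj$ll
  rot[3] = kkjlkj$llk
  rot[4] = kjlkj$llkk
  rot[5] = jlkj$llkkk
  rot[6] = lkj$llkkkj
  rot[7] = kj$llkkkjl
  rot[8] = j$llkkkjlk
  rot[9] = $llkkkjlkj
Sorted (with $ < everything):
  sorted[0] = $llkkkjlkj
  sorted[1] = j$llkkkjlk
  sorted[2] = jlkj$llkkk
  sorted[3] = kj$llkkkjl
  sorted[4] = kjlkj$llkk
  sorted[5] = kkjlkj$llk
  sorted[6] = kkkjlkj$ll
  sorted[7] = lkj$llkkkj
  sorted[8] = lkkkjlkj$l
  sorted[9] = llkkkjlkj$
sorted[7] = lkj$llkkkj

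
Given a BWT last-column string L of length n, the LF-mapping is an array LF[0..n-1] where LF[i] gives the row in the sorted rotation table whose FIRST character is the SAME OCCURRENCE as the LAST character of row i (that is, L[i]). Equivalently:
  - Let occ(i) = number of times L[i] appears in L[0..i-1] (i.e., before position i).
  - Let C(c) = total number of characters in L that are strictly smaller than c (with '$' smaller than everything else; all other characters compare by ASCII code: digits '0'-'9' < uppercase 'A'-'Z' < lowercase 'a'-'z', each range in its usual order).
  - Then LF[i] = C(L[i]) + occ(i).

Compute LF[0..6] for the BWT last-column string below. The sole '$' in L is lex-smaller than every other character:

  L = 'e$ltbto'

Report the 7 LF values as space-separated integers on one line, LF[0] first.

Char counts: '$':1, 'b':1, 'e':1, 'l':1, 'o':1, 't':2
C (first-col start): C('$')=0, C('b')=1, C('e')=2, C('l')=3, C('o')=4, C('t')=5
L[0]='e': occ=0, LF[0]=C('e')+0=2+0=2
L[1]='$': occ=0, LF[1]=C('$')+0=0+0=0
L[2]='l': occ=0, LF[2]=C('l')+0=3+0=3
L[3]='t': occ=0, LF[3]=C('t')+0=5+0=5
L[4]='b': occ=0, LF[4]=C('b')+0=1+0=1
L[5]='t': occ=1, LF[5]=C('t')+1=5+1=6
L[6]='o': occ=0, LF[6]=C('o')+0=4+0=4

Answer: 2 0 3 5 1 6 4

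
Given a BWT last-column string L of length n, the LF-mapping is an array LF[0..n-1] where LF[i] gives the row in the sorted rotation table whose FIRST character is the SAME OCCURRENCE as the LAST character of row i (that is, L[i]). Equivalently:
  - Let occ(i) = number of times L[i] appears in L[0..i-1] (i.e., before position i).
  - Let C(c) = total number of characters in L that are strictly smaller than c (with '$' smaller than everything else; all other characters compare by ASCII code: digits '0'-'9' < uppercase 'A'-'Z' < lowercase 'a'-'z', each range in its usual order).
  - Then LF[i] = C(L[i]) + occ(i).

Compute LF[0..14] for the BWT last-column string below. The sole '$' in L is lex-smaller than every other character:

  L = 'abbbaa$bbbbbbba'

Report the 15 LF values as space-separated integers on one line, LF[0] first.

Answer: 1 5 6 7 2 3 0 8 9 10 11 12 13 14 4

Derivation:
Char counts: '$':1, 'a':4, 'b':10
C (first-col start): C('$')=0, C('a')=1, C('b')=5
L[0]='a': occ=0, LF[0]=C('a')+0=1+0=1
L[1]='b': occ=0, LF[1]=C('b')+0=5+0=5
L[2]='b': occ=1, LF[2]=C('b')+1=5+1=6
L[3]='b': occ=2, LF[3]=C('b')+2=5+2=7
L[4]='a': occ=1, LF[4]=C('a')+1=1+1=2
L[5]='a': occ=2, LF[5]=C('a')+2=1+2=3
L[6]='$': occ=0, LF[6]=C('$')+0=0+0=0
L[7]='b': occ=3, LF[7]=C('b')+3=5+3=8
L[8]='b': occ=4, LF[8]=C('b')+4=5+4=9
L[9]='b': occ=5, LF[9]=C('b')+5=5+5=10
L[10]='b': occ=6, LF[10]=C('b')+6=5+6=11
L[11]='b': occ=7, LF[11]=C('b')+7=5+7=12
L[12]='b': occ=8, LF[12]=C('b')+8=5+8=13
L[13]='b': occ=9, LF[13]=C('b')+9=5+9=14
L[14]='a': occ=3, LF[14]=C('a')+3=1+3=4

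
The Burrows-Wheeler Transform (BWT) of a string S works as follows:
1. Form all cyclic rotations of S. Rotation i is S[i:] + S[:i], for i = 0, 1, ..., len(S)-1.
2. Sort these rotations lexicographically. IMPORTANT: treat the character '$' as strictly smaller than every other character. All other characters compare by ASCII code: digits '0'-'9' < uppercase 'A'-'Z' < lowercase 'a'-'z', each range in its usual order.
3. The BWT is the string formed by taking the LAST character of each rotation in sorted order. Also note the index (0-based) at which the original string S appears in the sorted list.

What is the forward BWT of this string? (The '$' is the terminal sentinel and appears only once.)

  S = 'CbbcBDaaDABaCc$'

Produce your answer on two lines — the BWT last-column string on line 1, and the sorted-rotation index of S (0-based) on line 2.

Answer: cDcA$aaBBaDCbCb
4

Derivation:
All 15 rotations (rotation i = S[i:]+S[:i]):
  rot[0] = CbbcBDaaDABaCc$
  rot[1] = bbcBDaaDABaCc$C
  rot[2] = bcBDaaDABaCc$Cb
  rot[3] = cBDaaDABaCc$Cbb
  rot[4] = BDaaDABaCc$Cbbc
  rot[5] = DaaDABaCc$CbbcB
  rot[6] = aaDABaCc$CbbcBD
  rot[7] = aDABaCc$CbbcBDa
  rot[8] = DABaCc$CbbcBDaa
  rot[9] = ABaCc$CbbcBDaaD
  rot[10] = BaCc$CbbcBDaaDA
  rot[11] = aCc$CbbcBDaaDAB
  rot[12] = Cc$CbbcBDaaDABa
  rot[13] = c$CbbcBDaaDABaC
  rot[14] = $CbbcBDaaDABaCc
Sorted (with $ < everything):
  sorted[0] = $CbbcBDaaDABaCc  (last char: 'c')
  sorted[1] = ABaCc$CbbcBDaaD  (last char: 'D')
  sorted[2] = BDaaDABaCc$Cbbc  (last char: 'c')
  sorted[3] = BaCc$CbbcBDaaDA  (last char: 'A')
  sorted[4] = CbbcBDaaDABaCc$  (last char: '$')
  sorted[5] = Cc$CbbcBDaaDABa  (last char: 'a')
  sorted[6] = DABaCc$CbbcBDaa  (last char: 'a')
  sorted[7] = DaaDABaCc$CbbcB  (last char: 'B')
  sorted[8] = aCc$CbbcBDaaDAB  (last char: 'B')
  sorted[9] = aDABaCc$CbbcBDa  (last char: 'a')
  sorted[10] = aaDABaCc$CbbcBD  (last char: 'D')
  sorted[11] = bbcBDaaDABaCc$C  (last char: 'C')
  sorted[12] = bcBDaaDABaCc$Cb  (last char: 'b')
  sorted[13] = c$CbbcBDaaDABaC  (last char: 'C')
  sorted[14] = cBDaaDABaCc$Cbb  (last char: 'b')
Last column: cDcA$aaBBaDCbCb
Original string S is at sorted index 4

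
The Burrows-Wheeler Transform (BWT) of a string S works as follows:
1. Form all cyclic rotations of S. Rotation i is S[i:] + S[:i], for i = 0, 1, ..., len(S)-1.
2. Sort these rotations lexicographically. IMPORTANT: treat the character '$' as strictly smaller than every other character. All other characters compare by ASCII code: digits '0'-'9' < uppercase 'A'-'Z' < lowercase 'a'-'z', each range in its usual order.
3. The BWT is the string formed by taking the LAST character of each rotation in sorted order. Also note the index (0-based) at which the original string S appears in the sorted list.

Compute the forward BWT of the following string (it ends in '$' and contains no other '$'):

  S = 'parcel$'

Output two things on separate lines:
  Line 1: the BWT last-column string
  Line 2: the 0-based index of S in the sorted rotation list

Answer: lprce$a
5

Derivation:
All 7 rotations (rotation i = S[i:]+S[:i]):
  rot[0] = parcel$
  rot[1] = arcel$p
  rot[2] = rcel$pa
  rot[3] = cel$par
  rot[4] = el$parc
  rot[5] = l$parce
  rot[6] = $parcel
Sorted (with $ < everything):
  sorted[0] = $parcel  (last char: 'l')
  sorted[1] = arcel$p  (last char: 'p')
  sorted[2] = cel$par  (last char: 'r')
  sorted[3] = el$parc  (last char: 'c')
  sorted[4] = l$parce  (last char: 'e')
  sorted[5] = parcel$  (last char: '$')
  sorted[6] = rcel$pa  (last char: 'a')
Last column: lprce$a
Original string S is at sorted index 5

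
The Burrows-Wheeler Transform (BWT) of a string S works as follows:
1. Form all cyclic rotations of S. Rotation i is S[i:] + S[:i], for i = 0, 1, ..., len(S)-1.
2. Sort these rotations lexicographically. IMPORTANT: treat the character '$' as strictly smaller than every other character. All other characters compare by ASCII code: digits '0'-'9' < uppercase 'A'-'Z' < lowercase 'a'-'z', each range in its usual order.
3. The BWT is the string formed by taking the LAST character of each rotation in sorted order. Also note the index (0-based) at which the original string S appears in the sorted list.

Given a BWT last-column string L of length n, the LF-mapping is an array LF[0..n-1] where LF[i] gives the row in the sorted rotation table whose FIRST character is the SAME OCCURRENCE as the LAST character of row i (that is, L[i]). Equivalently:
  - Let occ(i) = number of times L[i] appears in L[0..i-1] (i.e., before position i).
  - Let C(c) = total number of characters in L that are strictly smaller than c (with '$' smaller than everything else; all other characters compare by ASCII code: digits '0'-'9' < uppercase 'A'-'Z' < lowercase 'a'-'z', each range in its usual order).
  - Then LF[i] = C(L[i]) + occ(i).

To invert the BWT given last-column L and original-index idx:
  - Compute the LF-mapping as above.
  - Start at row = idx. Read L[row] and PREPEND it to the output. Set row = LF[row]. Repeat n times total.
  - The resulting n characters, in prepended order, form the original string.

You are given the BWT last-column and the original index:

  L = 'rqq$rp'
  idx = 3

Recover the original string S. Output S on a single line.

Answer: qqprr$

Derivation:
LF mapping: 4 2 3 0 5 1
Walk LF starting at row 3, prepending L[row]:
  step 1: row=3, L[3]='$', prepend. Next row=LF[3]=0
  step 2: row=0, L[0]='r', prepend. Next row=LF[0]=4
  step 3: row=4, L[4]='r', prepend. Next row=LF[4]=5
  step 4: row=5, L[5]='p', prepend. Next row=LF[5]=1
  step 5: row=1, L[1]='q', prepend. Next row=LF[1]=2
  step 6: row=2, L[2]='q', prepend. Next row=LF[2]=3
Reversed output: qqprr$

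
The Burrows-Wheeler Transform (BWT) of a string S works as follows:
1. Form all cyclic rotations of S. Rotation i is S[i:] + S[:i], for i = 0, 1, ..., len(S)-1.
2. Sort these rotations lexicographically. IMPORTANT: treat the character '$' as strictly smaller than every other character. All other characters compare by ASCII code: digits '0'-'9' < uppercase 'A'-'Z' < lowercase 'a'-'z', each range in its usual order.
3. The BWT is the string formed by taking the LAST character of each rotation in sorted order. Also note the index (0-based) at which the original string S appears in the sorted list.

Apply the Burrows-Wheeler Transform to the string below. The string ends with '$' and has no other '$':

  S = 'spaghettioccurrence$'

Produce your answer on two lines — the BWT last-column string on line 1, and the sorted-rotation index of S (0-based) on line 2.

Answer: eponccrhagteisru$tec
16

Derivation:
All 20 rotations (rotation i = S[i:]+S[:i]):
  rot[0] = spaghettioccurrence$
  rot[1] = paghettioccurrence$s
  rot[2] = aghettioccurrence$sp
  rot[3] = ghettioccurrence$spa
  rot[4] = hettioccurrence$spag
  rot[5] = ettioccurrence$spagh
  rot[6] = ttioccurrence$spaghe
  rot[7] = tioccurrence$spaghet
  rot[8] = ioccurrence$spaghett
  rot[9] = occurrence$spaghetti
  rot[10] = ccurrence$spaghettio
  rot[11] = currence$spaghettioc
  rot[12] = urrence$spaghettiocc
  rot[13] = rrence$spaghettioccu
  rot[14] = rence$spaghettioccur
  rot[15] = ence$spaghettioccurr
  rot[16] = nce$spaghettioccurre
  rot[17] = ce$spaghettioccurren
  rot[18] = e$spaghettioccurrenc
  rot[19] = $spaghettioccurrence
Sorted (with $ < everything):
  sorted[0] = $spaghettioccurrence  (last char: 'e')
  sorted[1] = aghettioccurrence$sp  (last char: 'p')
  sorted[2] = ccurrence$spaghettio  (last char: 'o')
  sorted[3] = ce$spaghettioccurren  (last char: 'n')
  sorted[4] = currence$spaghettioc  (last char: 'c')
  sorted[5] = e$spaghettioccurrenc  (last char: 'c')
  sorted[6] = ence$spaghettioccurr  (last char: 'r')
  sorted[7] = ettioccurrence$spagh  (last char: 'h')
  sorted[8] = ghettioccurrence$spa  (last char: 'a')
  sorted[9] = hettioccurrence$spag  (last char: 'g')
  sorted[10] = ioccurrence$spaghett  (last char: 't')
  sorted[11] = nce$spaghettioccurre  (last char: 'e')
  sorted[12] = occurrence$spaghetti  (last char: 'i')
  sorted[13] = paghettioccurrence$s  (last char: 's')
  sorted[14] = rence$spaghettioccur  (last char: 'r')
  sorted[15] = rrence$spaghettioccu  (last char: 'u')
  sorted[16] = spaghettioccurrence$  (last char: '$')
  sorted[17] = tioccurrence$spaghet  (last char: 't')
  sorted[18] = ttioccurrence$spaghe  (last char: 'e')
  sorted[19] = urrence$spaghettiocc  (last char: 'c')
Last column: eponccrhagteisru$tec
Original string S is at sorted index 16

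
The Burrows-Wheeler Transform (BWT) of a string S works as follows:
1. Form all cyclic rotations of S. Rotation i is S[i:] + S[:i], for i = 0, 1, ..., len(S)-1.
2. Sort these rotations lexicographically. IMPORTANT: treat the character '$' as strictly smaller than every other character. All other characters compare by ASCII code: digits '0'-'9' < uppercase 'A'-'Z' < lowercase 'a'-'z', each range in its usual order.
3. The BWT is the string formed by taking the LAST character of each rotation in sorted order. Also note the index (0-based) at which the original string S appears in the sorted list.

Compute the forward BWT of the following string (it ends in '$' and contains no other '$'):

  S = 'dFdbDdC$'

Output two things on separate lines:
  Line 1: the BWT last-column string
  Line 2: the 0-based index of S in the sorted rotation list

Answer: CdbddD$F
6

Derivation:
All 8 rotations (rotation i = S[i:]+S[:i]):
  rot[0] = dFdbDdC$
  rot[1] = FdbDdC$d
  rot[2] = dbDdC$dF
  rot[3] = bDdC$dFd
  rot[4] = DdC$dFdb
  rot[5] = dC$dFdbD
  rot[6] = C$dFdbDd
  rot[7] = $dFdbDdC
Sorted (with $ < everything):
  sorted[0] = $dFdbDdC  (last char: 'C')
  sorted[1] = C$dFdbDd  (last char: 'd')
  sorted[2] = DdC$dFdb  (last char: 'b')
  sorted[3] = FdbDdC$d  (last char: 'd')
  sorted[4] = bDdC$dFd  (last char: 'd')
  sorted[5] = dC$dFdbD  (last char: 'D')
  sorted[6] = dFdbDdC$  (last char: '$')
  sorted[7] = dbDdC$dF  (last char: 'F')
Last column: CdbddD$F
Original string S is at sorted index 6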